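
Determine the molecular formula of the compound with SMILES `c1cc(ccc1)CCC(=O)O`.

Heavy atoms from the SMILES: 9 C, 2 O.
Implicit hydrogens by atom environment:
  5 × C (aromatic): 1 H each → 5
  2 × C: 2 H each → 4
  1 × C (aromatic): no H
  1 × C: no H
  1 × O: 1 H
  1 × O: no H
  Total hydrogens = 10.
Molecular formula: C9H10O2

C9H10O2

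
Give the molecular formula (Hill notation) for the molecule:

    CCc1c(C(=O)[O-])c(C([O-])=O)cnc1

[C9H7NO4]2-

Heavy atoms from the SMILES: 9 C, 1 N, 4 O.
Implicit hydrogens by atom environment:
  3 × C (aromatic): no H
  2 × C (aromatic): 1 H each → 2
  2 × C: no H
  2 × O: no H
  2 × O (charge -1): no H
  1 × C: 3 H
  1 × C: 2 H
  1 × N (aromatic): no H
  Total hydrogens = 7.
Net charge -2.
Molecular formula: [C9H7NO4]2-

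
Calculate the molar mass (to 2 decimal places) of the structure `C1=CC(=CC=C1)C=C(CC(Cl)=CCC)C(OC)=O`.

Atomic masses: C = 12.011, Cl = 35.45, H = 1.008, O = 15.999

Molecular formula: C15H17ClO2.
M = 15×12.011 + 1×35.45 + 17×1.008 + 2×15.999 = 264.75 g/mol.

264.75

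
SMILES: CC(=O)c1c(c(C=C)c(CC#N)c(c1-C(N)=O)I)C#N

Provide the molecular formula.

C14H10IN3O2

Heavy atoms from the SMILES: 14 C, 1 I, 3 N, 2 O.
Implicit hydrogens by atom environment:
  6 × C (aromatic): no H
  4 × C: no H
  2 × C: 2 H each → 4
  2 × N: no H
  2 × O: no H
  1 × C: 3 H
  1 × C: 1 H
  1 × I: no H
  1 × N: 2 H
  Total hydrogens = 10.
Molecular formula: C14H10IN3O2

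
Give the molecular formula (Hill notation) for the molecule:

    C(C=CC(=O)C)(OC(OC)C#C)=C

Heavy atoms from the SMILES: 10 C, 3 O.
Implicit hydrogens by atom environment:
  4 × C: 1 H each → 4
  3 × C: no H
  3 × O: no H
  2 × C: 3 H each → 6
  1 × C: 2 H
  Total hydrogens = 12.
Molecular formula: C10H12O3

C10H12O3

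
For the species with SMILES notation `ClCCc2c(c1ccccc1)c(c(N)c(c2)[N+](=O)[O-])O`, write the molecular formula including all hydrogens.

Heavy atoms from the SMILES: 14 C, 1 Cl, 2 N, 3 O.
Implicit hydrogens by atom environment:
  6 × C (aromatic): 1 H each → 6
  6 × C (aromatic): no H
  2 × C: 2 H each → 4
  1 × Cl: no H
  1 × N: 2 H
  1 × N (charge +1): no H
  1 × O: 1 H
  1 × O: no H
  1 × O (charge -1): no H
  Total hydrogens = 13.
Molecular formula: C14H13ClN2O3

C14H13ClN2O3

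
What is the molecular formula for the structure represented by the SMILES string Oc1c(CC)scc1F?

Heavy atoms from the SMILES: 6 C, 1 F, 1 O, 1 S.
Implicit hydrogens by atom environment:
  3 × C (aromatic): no H
  1 × C: 3 H
  1 × C: 2 H
  1 × C (aromatic): 1 H
  1 × F: no H
  1 × O: 1 H
  1 × S (aromatic): no H
  Total hydrogens = 7.
Molecular formula: C6H7FOS

C6H7FOS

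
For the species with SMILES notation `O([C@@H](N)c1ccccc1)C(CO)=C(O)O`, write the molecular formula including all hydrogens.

Heavy atoms from the SMILES: 10 C, 1 N, 4 O.
Implicit hydrogens by atom environment:
  5 × C (aromatic): 1 H each → 5
  3 × O: 1 H each → 3
  2 × C: no H
  1 × C: 2 H
  1 × C: 1 H
  1 × C (aromatic): no H
  1 × N: 2 H
  1 × O: no H
  Total hydrogens = 13.
Molecular formula: C10H13NO4

C10H13NO4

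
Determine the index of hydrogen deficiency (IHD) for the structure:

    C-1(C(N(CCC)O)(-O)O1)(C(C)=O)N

Molecular formula from the SMILES: C7H14N2O4.
DoU = (2C + 2 + N − H − X)/2 = (2·7 + 2 + 2 − 14 − 0)/2 = 4/2 = 2.
(Structurally: 1 ring(s) + 1 π bond(s) = 2.)

2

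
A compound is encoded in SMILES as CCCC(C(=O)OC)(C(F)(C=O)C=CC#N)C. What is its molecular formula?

C12H16FNO3

Heavy atoms from the SMILES: 12 C, 1 F, 1 N, 3 O.
Implicit hydrogens by atom environment:
  4 × C: no H
  3 × C: 3 H each → 9
  3 × C: 1 H each → 3
  3 × O: no H
  2 × C: 2 H each → 4
  1 × F: no H
  1 × N: no H
  Total hydrogens = 16.
Molecular formula: C12H16FNO3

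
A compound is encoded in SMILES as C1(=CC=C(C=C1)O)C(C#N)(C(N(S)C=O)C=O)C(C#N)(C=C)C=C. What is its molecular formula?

C17H15N3O3S

Heavy atoms from the SMILES: 17 C, 3 N, 3 O, 1 S.
Implicit hydrogens by atom environment:
  5 × C: 1 H each → 5
  4 × C (aromatic): 1 H each → 4
  4 × C: no H
  3 × N: no H
  2 × C: 2 H each → 4
  2 × C (aromatic): no H
  2 × O: no H
  1 × O: 1 H
  1 × S: 1 H
  Total hydrogens = 15.
Molecular formula: C17H15N3O3S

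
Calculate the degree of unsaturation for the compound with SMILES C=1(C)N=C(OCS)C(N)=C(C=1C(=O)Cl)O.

5

Molecular formula from the SMILES: C8H9ClN2O3S.
DoU = (2C + 2 + N − H − X)/2 = (2·8 + 2 + 2 − 9 − 1)/2 = 10/2 = 5.
(Structurally: 1 ring(s) + 4 π bond(s) = 5.)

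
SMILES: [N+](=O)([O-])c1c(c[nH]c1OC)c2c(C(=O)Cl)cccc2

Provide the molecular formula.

Heavy atoms from the SMILES: 12 C, 1 Cl, 2 N, 4 O.
Implicit hydrogens by atom environment:
  5 × C (aromatic): 1 H each → 5
  5 × C (aromatic): no H
  3 × O: no H
  1 × C: 3 H
  1 × C: no H
  1 × Cl: no H
  1 × N (aromatic): 1 H
  1 × N (charge +1): no H
  1 × O (charge -1): no H
  Total hydrogens = 9.
Molecular formula: C12H9ClN2O4

C12H9ClN2O4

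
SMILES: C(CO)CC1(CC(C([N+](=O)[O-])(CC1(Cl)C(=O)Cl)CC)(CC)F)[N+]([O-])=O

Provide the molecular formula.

Heavy atoms from the SMILES: 14 C, 2 Cl, 1 F, 2 N, 6 O.
Implicit hydrogens by atom environment:
  7 × C: 2 H each → 14
  5 × C: no H
  3 × O: no H
  2 × C: 3 H each → 6
  2 × Cl: no H
  2 × N (charge +1): no H
  2 × O (charge -1): no H
  1 × F: no H
  1 × O: 1 H
  Total hydrogens = 21.
Molecular formula: C14H21Cl2FN2O6

C14H21Cl2FN2O6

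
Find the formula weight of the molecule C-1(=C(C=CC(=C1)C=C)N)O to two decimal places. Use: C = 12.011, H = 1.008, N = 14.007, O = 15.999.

Molecular formula: C8H9NO.
M = 8×12.011 + 9×1.008 + 1×14.007 + 1×15.999 = 135.17 g/mol.

135.17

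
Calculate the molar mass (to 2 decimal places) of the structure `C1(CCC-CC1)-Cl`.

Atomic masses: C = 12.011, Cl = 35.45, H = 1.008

118.60

Molecular formula: C6H11Cl.
M = 6×12.011 + 1×35.45 + 11×1.008 = 118.60 g/mol.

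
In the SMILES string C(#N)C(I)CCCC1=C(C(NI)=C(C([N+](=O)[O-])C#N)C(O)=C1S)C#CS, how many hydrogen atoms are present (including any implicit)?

Hydrogens are implicit in SMILES; fill each atom to its normal valence:
  6 × C (aromatic): no H
  4 × C: no H
  3 × C: 2 H each → 6
  2 × C: 1 H each → 2
  2 × I: no H
  2 × N: no H
  2 × S: 1 H each → 2
  1 × N: 1 H
  1 × N (charge +1): no H
  1 × O: 1 H
  1 × O: no H
  1 × O (charge -1): no H
  Total hydrogens = 12.

12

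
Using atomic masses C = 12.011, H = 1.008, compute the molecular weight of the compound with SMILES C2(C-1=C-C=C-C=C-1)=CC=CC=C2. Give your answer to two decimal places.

154.21

Molecular formula: C12H10.
M = 12×12.011 + 10×1.008 = 154.21 g/mol.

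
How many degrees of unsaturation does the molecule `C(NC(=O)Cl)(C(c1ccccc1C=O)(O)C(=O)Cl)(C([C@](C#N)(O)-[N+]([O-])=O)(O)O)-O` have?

Molecular formula from the SMILES: C14H11Cl2N3O10.
DoU = (2C + 2 + N − H − X)/2 = (2·14 + 2 + 3 − 11 − 2)/2 = 20/2 = 10.
(Structurally: 1 ring(s) + 9 π bond(s) = 10.)

10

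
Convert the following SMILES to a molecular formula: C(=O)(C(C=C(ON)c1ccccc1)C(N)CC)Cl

Heavy atoms from the SMILES: 13 C, 1 Cl, 2 N, 2 O.
Implicit hydrogens by atom environment:
  5 × C (aromatic): 1 H each → 5
  3 × C: 1 H each → 3
  2 × C: no H
  2 × N: 2 H each → 4
  2 × O: no H
  1 × C: 3 H
  1 × C: 2 H
  1 × C (aromatic): no H
  1 × Cl: no H
  Total hydrogens = 17.
Molecular formula: C13H17ClN2O2

C13H17ClN2O2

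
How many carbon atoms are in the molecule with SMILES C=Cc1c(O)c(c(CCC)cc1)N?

11

The symbol for carbon appears 11 times in the SMILES. Lowercase c denotes aromatic carbon and counts toward C.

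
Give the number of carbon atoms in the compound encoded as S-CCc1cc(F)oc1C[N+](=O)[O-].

The symbol for carbon appears 7 times in the SMILES. Lowercase c denotes aromatic carbon and counts toward C.

7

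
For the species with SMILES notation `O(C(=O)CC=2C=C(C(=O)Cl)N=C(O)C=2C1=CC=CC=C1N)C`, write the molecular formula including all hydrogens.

C15H13ClN2O4

Heavy atoms from the SMILES: 15 C, 1 Cl, 2 N, 4 O.
Implicit hydrogens by atom environment:
  6 × C (aromatic): no H
  5 × C (aromatic): 1 H each → 5
  3 × O: no H
  2 × C: no H
  1 × C: 3 H
  1 × C: 2 H
  1 × Cl: no H
  1 × N: 2 H
  1 × N (aromatic): no H
  1 × O: 1 H
  Total hydrogens = 13.
Molecular formula: C15H13ClN2O4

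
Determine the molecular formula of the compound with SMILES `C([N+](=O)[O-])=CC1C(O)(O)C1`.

Heavy atoms from the SMILES: 5 C, 1 N, 4 O.
Implicit hydrogens by atom environment:
  3 × C: 1 H each → 3
  2 × O: 1 H each → 2
  1 × C: 2 H
  1 × C: no H
  1 × N (charge +1): no H
  1 × O: no H
  1 × O (charge -1): no H
  Total hydrogens = 7.
Molecular formula: C5H7NO4

C5H7NO4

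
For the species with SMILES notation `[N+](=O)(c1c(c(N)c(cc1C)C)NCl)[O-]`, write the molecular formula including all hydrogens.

Heavy atoms from the SMILES: 8 C, 1 Cl, 3 N, 2 O.
Implicit hydrogens by atom environment:
  5 × C (aromatic): no H
  2 × C: 3 H each → 6
  1 × C (aromatic): 1 H
  1 × Cl: no H
  1 × N: 2 H
  1 × N: 1 H
  1 × N (charge +1): no H
  1 × O: no H
  1 × O (charge -1): no H
  Total hydrogens = 10.
Molecular formula: C8H10ClN3O2

C8H10ClN3O2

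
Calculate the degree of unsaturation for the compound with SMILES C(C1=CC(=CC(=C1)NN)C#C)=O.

Molecular formula from the SMILES: C9H8N2O.
DoU = (2C + 2 + N − H − X)/2 = (2·9 + 2 + 2 − 8 − 0)/2 = 14/2 = 7.
(Structurally: 1 ring(s) + 6 π bond(s) = 7.)

7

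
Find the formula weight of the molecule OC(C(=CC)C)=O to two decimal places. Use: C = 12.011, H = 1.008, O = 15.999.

Molecular formula: C5H8O2.
M = 5×12.011 + 8×1.008 + 2×15.999 = 100.12 g/mol.

100.12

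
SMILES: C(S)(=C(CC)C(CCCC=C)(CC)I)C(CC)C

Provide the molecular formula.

C16H29IS

Heavy atoms from the SMILES: 16 C, 1 I, 1 S.
Implicit hydrogens by atom environment:
  7 × C: 2 H each → 14
  4 × C: 3 H each → 12
  3 × C: no H
  2 × C: 1 H each → 2
  1 × I: no H
  1 × S: 1 H
  Total hydrogens = 29.
Molecular formula: C16H29IS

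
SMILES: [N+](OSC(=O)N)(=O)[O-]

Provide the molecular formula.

Heavy atoms from the SMILES: 1 C, 2 N, 4 O, 1 S.
Implicit hydrogens by atom environment:
  3 × O: no H
  1 × C: no H
  1 × N: 2 H
  1 × N (charge +1): no H
  1 × O (charge -1): no H
  1 × S: no H
  Total hydrogens = 2.
Molecular formula: CH2N2O4S

CH2N2O4S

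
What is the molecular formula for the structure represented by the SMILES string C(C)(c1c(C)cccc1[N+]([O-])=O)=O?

C9H9NO3

Heavy atoms from the SMILES: 9 C, 1 N, 3 O.
Implicit hydrogens by atom environment:
  3 × C (aromatic): 1 H each → 3
  3 × C (aromatic): no H
  2 × C: 3 H each → 6
  2 × O: no H
  1 × C: no H
  1 × N (charge +1): no H
  1 × O (charge -1): no H
  Total hydrogens = 9.
Molecular formula: C9H9NO3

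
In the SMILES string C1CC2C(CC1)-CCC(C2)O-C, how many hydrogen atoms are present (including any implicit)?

Hydrogens are implicit in SMILES; fill each atom to its normal valence:
  7 × C: 2 H each → 14
  3 × C: 1 H each → 3
  1 × C: 3 H
  1 × O: no H
  Total hydrogens = 20.

20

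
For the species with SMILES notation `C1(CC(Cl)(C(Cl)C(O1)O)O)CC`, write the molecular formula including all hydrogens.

C7H12Cl2O3

Heavy atoms from the SMILES: 7 C, 2 Cl, 3 O.
Implicit hydrogens by atom environment:
  3 × C: 1 H each → 3
  2 × C: 2 H each → 4
  2 × Cl: no H
  2 × O: 1 H each → 2
  1 × C: 3 H
  1 × C: no H
  1 × O: no H
  Total hydrogens = 12.
Molecular formula: C7H12Cl2O3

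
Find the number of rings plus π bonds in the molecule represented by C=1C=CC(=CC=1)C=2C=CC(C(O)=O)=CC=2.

9

Molecular formula from the SMILES: C13H10O2.
DoU = (2C + 2 + N − H − X)/2 = (2·13 + 2 + 0 − 10 − 0)/2 = 18/2 = 9.
(Structurally: 2 ring(s) + 7 π bond(s) = 9.)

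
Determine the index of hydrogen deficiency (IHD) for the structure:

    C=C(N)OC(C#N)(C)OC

3

Molecular formula from the SMILES: C6H10N2O2.
DoU = (2C + 2 + N − H − X)/2 = (2·6 + 2 + 2 − 10 − 0)/2 = 6/2 = 3.
(Structurally: 0 ring(s) + 3 π bond(s) = 3.)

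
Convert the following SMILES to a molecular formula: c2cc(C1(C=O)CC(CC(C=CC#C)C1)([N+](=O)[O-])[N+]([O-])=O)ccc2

Heavy atoms from the SMILES: 17 C, 2 N, 5 O.
Implicit hydrogens by atom environment:
  5 × C: 1 H each → 5
  5 × C (aromatic): 1 H each → 5
  3 × C: 2 H each → 6
  3 × C: no H
  3 × O: no H
  2 × N (charge +1): no H
  2 × O (charge -1): no H
  1 × C (aromatic): no H
  Total hydrogens = 16.
Molecular formula: C17H16N2O5

C17H16N2O5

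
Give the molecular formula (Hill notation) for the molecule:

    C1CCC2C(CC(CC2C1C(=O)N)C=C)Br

Heavy atoms from the SMILES: 1 Br, 13 C, 1 N, 1 O.
Implicit hydrogens by atom environment:
  6 × C: 2 H each → 12
  6 × C: 1 H each → 6
  1 × Br: no H
  1 × C: no H
  1 × N: 2 H
  1 × O: no H
  Total hydrogens = 20.
Molecular formula: C13H20BrNO

C13H20BrNO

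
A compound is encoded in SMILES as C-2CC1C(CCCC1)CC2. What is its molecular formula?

C10H18

Heavy atoms from the SMILES: 10 C.
Implicit hydrogens by atom environment:
  8 × C: 2 H each → 16
  2 × C: 1 H each → 2
  Total hydrogens = 18.
Molecular formula: C10H18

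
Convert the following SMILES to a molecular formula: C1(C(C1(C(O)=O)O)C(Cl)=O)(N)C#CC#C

C9H6ClNO4

Heavy atoms from the SMILES: 9 C, 1 Cl, 1 N, 4 O.
Implicit hydrogens by atom environment:
  7 × C: no H
  2 × C: 1 H each → 2
  2 × O: 1 H each → 2
  2 × O: no H
  1 × Cl: no H
  1 × N: 2 H
  Total hydrogens = 6.
Molecular formula: C9H6ClNO4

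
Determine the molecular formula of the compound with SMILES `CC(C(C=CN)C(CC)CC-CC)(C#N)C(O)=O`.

C14H24N2O2

Heavy atoms from the SMILES: 14 C, 2 N, 2 O.
Implicit hydrogens by atom environment:
  4 × C: 2 H each → 8
  4 × C: 1 H each → 4
  3 × C: 3 H each → 9
  3 × C: no H
  1 × N: 2 H
  1 × N: no H
  1 × O: 1 H
  1 × O: no H
  Total hydrogens = 24.
Molecular formula: C14H24N2O2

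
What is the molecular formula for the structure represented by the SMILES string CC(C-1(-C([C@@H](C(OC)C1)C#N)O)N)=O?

Heavy atoms from the SMILES: 9 C, 2 N, 3 O.
Implicit hydrogens by atom environment:
  3 × C: 1 H each → 3
  3 × C: no H
  2 × C: 3 H each → 6
  2 × O: no H
  1 × C: 2 H
  1 × N: 2 H
  1 × N: no H
  1 × O: 1 H
  Total hydrogens = 14.
Molecular formula: C9H14N2O3

C9H14N2O3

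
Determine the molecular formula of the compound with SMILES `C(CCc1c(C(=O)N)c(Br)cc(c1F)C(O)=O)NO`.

C11H12BrFN2O4

Heavy atoms from the SMILES: 1 Br, 11 C, 1 F, 2 N, 4 O.
Implicit hydrogens by atom environment:
  5 × C (aromatic): no H
  3 × C: 2 H each → 6
  2 × C: no H
  2 × O: 1 H each → 2
  2 × O: no H
  1 × Br: no H
  1 × C (aromatic): 1 H
  1 × F: no H
  1 × N: 2 H
  1 × N: 1 H
  Total hydrogens = 12.
Molecular formula: C11H12BrFN2O4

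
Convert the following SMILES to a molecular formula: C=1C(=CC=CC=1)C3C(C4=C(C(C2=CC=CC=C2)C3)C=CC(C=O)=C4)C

C24H22O

Heavy atoms from the SMILES: 24 C, 1 O.
Implicit hydrogens by atom environment:
  13 × C (aromatic): 1 H each → 13
  5 × C (aromatic): no H
  4 × C: 1 H each → 4
  1 × C: 3 H
  1 × C: 2 H
  1 × O: no H
  Total hydrogens = 22.
Molecular formula: C24H22O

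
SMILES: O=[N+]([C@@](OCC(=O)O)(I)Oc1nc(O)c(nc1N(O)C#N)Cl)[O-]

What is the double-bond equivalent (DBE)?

Molecular formula from the SMILES: C8H5ClIN5O8.
DoU = (2C + 2 + N − H − X)/2 = (2·8 + 2 + 5 − 5 − 2)/2 = 16/2 = 8.
(Structurally: 1 ring(s) + 7 π bond(s) = 8.)

8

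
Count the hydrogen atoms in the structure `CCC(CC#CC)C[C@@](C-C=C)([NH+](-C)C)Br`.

Hydrogens are implicit in SMILES; fill each atom to its normal valence:
  5 × C: 2 H each → 10
  4 × C: 3 H each → 12
  3 × C: no H
  2 × C: 1 H each → 2
  1 × Br: no H
  1 × N (charge +1): 1 H
  Total hydrogens = 25.

25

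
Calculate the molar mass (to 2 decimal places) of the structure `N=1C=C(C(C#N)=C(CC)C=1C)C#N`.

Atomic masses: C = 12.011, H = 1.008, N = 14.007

171.20

Molecular formula: C10H9N3.
M = 10×12.011 + 9×1.008 + 3×14.007 = 171.20 g/mol.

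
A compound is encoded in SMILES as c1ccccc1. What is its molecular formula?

C6H6

Heavy atoms from the SMILES: 6 C.
Implicit hydrogens by atom environment:
  6 × C (aromatic): 1 H each → 6
  Total hydrogens = 6.
Molecular formula: C6H6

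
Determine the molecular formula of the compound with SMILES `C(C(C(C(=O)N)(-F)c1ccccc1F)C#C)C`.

C13H13F2NO

Heavy atoms from the SMILES: 13 C, 2 F, 1 N, 1 O.
Implicit hydrogens by atom environment:
  4 × C (aromatic): 1 H each → 4
  3 × C: no H
  2 × C: 1 H each → 2
  2 × C (aromatic): no H
  2 × F: no H
  1 × C: 3 H
  1 × C: 2 H
  1 × N: 2 H
  1 × O: no H
  Total hydrogens = 13.
Molecular formula: C13H13F2NO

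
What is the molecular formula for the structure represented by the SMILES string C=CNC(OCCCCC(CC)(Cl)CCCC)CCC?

Heavy atoms from the SMILES: 17 C, 1 Cl, 1 N, 1 O.
Implicit hydrogens by atom environment:
  11 × C: 2 H each → 22
  3 × C: 3 H each → 9
  2 × C: 1 H each → 2
  1 × C: no H
  1 × Cl: no H
  1 × N: 1 H
  1 × O: no H
  Total hydrogens = 34.
Molecular formula: C17H34ClNO

C17H34ClNO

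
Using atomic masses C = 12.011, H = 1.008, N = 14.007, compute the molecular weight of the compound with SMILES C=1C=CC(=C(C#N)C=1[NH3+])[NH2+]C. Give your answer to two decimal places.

149.20

Molecular formula: [C8H11N3]2+.
M = 8×12.011 + 11×1.008 + 3×14.007 = 149.20 g/mol.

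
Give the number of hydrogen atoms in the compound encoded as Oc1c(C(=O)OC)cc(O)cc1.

8

Hydrogens are implicit in SMILES; fill each atom to its normal valence:
  3 × C (aromatic): 1 H each → 3
  3 × C (aromatic): no H
  2 × O: 1 H each → 2
  2 × O: no H
  1 × C: 3 H
  1 × C: no H
  Total hydrogens = 8.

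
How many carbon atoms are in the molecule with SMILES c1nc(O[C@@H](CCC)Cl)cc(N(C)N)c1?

10

The symbol for carbon appears 10 times in the SMILES. Lowercase c denotes aromatic carbon and counts toward C.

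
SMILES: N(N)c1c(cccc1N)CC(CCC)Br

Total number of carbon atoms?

11

The symbol for carbon appears 11 times in the SMILES. Lowercase c denotes aromatic carbon and counts toward C.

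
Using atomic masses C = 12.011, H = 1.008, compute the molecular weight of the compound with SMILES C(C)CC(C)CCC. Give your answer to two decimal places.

Molecular formula: C8H18.
M = 8×12.011 + 18×1.008 = 114.23 g/mol.

114.23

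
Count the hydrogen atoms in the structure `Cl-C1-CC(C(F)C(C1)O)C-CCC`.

18

Hydrogens are implicit in SMILES; fill each atom to its normal valence:
  5 × C: 2 H each → 10
  4 × C: 1 H each → 4
  1 × C: 3 H
  1 × Cl: no H
  1 × F: no H
  1 × O: 1 H
  Total hydrogens = 18.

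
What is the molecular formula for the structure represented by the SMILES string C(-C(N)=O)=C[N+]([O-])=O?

C3H4N2O3

Heavy atoms from the SMILES: 3 C, 2 N, 3 O.
Implicit hydrogens by atom environment:
  2 × C: 1 H each → 2
  2 × O: no H
  1 × C: no H
  1 × N: 2 H
  1 × N (charge +1): no H
  1 × O (charge -1): no H
  Total hydrogens = 4.
Molecular formula: C3H4N2O3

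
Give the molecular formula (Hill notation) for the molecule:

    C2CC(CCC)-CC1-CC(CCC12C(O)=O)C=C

Heavy atoms from the SMILES: 16 C, 2 O.
Implicit hydrogens by atom environment:
  9 × C: 2 H each → 18
  4 × C: 1 H each → 4
  2 × C: no H
  1 × C: 3 H
  1 × O: 1 H
  1 × O: no H
  Total hydrogens = 26.
Molecular formula: C16H26O2

C16H26O2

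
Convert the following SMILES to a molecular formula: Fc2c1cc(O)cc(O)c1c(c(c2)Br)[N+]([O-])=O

C10H5BrFNO4

Heavy atoms from the SMILES: 1 Br, 10 C, 1 F, 1 N, 4 O.
Implicit hydrogens by atom environment:
  7 × C (aromatic): no H
  3 × C (aromatic): 1 H each → 3
  2 × O: 1 H each → 2
  1 × Br: no H
  1 × F: no H
  1 × N (charge +1): no H
  1 × O: no H
  1 × O (charge -1): no H
  Total hydrogens = 5.
Molecular formula: C10H5BrFNO4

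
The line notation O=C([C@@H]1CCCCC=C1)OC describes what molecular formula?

C9H14O2

Heavy atoms from the SMILES: 9 C, 2 O.
Implicit hydrogens by atom environment:
  4 × C: 2 H each → 8
  3 × C: 1 H each → 3
  2 × O: no H
  1 × C: 3 H
  1 × C: no H
  Total hydrogens = 14.
Molecular formula: C9H14O2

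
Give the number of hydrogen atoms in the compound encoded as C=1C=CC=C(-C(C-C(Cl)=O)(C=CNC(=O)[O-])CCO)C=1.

Hydrogens are implicit in SMILES; fill each atom to its normal valence:
  5 × C (aromatic): 1 H each → 5
  3 × C: 2 H each → 6
  3 × C: no H
  2 × C: 1 H each → 2
  2 × O: no H
  1 × C (aromatic): no H
  1 × Cl: no H
  1 × N: 1 H
  1 × O: 1 H
  1 × O (charge -1): no H
  Total hydrogens = 15.

15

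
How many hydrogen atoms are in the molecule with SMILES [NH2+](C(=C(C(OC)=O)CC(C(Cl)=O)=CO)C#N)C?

Hydrogens are implicit in SMILES; fill each atom to its normal valence:
  6 × C: no H
  3 × O: no H
  2 × C: 3 H each → 6
  1 × C: 2 H
  1 × C: 1 H
  1 × Cl: no H
  1 × N (charge +1): 2 H
  1 × N: no H
  1 × O: 1 H
  Total hydrogens = 12.

12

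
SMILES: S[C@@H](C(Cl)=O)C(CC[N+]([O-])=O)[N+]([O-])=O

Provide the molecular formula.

C5H7ClN2O5S

Heavy atoms from the SMILES: 5 C, 1 Cl, 2 N, 5 O, 1 S.
Implicit hydrogens by atom environment:
  3 × O: no H
  2 × C: 2 H each → 4
  2 × C: 1 H each → 2
  2 × N (charge +1): no H
  2 × O (charge -1): no H
  1 × C: no H
  1 × Cl: no H
  1 × S: 1 H
  Total hydrogens = 7.
Molecular formula: C5H7ClN2O5S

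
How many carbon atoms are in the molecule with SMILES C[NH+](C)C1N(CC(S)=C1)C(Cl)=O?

The symbol for carbon appears 7 times in the SMILES. (Cl is a single chlorine, not C + l.)

7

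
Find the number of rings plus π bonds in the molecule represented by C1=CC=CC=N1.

4

Molecular formula from the SMILES: C5H5N.
DoU = (2C + 2 + N − H − X)/2 = (2·5 + 2 + 1 − 5 − 0)/2 = 8/2 = 4.
(Structurally: 1 ring(s) + 3 π bond(s) = 4.)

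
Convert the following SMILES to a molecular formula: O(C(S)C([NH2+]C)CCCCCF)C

C9H21FNOS+

Heavy atoms from the SMILES: 9 C, 1 F, 1 N, 1 O, 1 S.
Implicit hydrogens by atom environment:
  5 × C: 2 H each → 10
  2 × C: 3 H each → 6
  2 × C: 1 H each → 2
  1 × F: no H
  1 × N (charge +1): 2 H
  1 × O: no H
  1 × S: 1 H
  Total hydrogens = 21.
Net charge +1.
Molecular formula: C9H21FNOS+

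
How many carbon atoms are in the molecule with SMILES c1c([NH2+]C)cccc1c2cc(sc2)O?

11

The symbol for carbon appears 11 times in the SMILES. Lowercase c denotes aromatic carbon and counts toward C.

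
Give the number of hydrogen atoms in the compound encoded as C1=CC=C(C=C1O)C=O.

6

Hydrogens are implicit in SMILES; fill each atom to its normal valence:
  4 × C (aromatic): 1 H each → 4
  2 × C (aromatic): no H
  1 × C: 1 H
  1 × O: 1 H
  1 × O: no H
  Total hydrogens = 6.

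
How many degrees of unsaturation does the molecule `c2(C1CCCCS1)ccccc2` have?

5

Molecular formula from the SMILES: C11H14S.
DoU = (2C + 2 + N − H − X)/2 = (2·11 + 2 + 0 − 14 − 0)/2 = 10/2 = 5.
(Structurally: 2 ring(s) + 3 π bond(s) = 5.)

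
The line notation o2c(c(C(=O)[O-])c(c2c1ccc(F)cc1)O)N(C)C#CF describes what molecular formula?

Heavy atoms from the SMILES: 14 C, 2 F, 1 N, 4 O.
Implicit hydrogens by atom environment:
  6 × C (aromatic): no H
  4 × C (aromatic): 1 H each → 4
  3 × C: no H
  2 × F: no H
  1 × C: 3 H
  1 × N: no H
  1 × O: 1 H
  1 × O (aromatic): no H
  1 × O: no H
  1 × O (charge -1): no H
  Total hydrogens = 8.
Net charge -1.
Molecular formula: C14H8F2NO4-

C14H8F2NO4-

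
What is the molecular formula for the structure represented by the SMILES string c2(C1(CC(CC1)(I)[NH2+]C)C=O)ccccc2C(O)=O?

Heavy atoms from the SMILES: 14 C, 1 I, 1 N, 3 O.
Implicit hydrogens by atom environment:
  4 × C (aromatic): 1 H each → 4
  3 × C: 2 H each → 6
  3 × C: no H
  2 × C (aromatic): no H
  2 × O: no H
  1 × C: 3 H
  1 × C: 1 H
  1 × I: no H
  1 × N (charge +1): 2 H
  1 × O: 1 H
  Total hydrogens = 17.
Net charge +1.
Molecular formula: C14H17INO3+

C14H17INO3+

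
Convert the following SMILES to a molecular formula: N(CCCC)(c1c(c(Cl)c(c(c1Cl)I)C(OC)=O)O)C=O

C13H14Cl2INO4

Heavy atoms from the SMILES: 13 C, 2 Cl, 1 I, 1 N, 4 O.
Implicit hydrogens by atom environment:
  6 × C (aromatic): no H
  3 × C: 2 H each → 6
  3 × O: no H
  2 × C: 3 H each → 6
  2 × Cl: no H
  1 × C: 1 H
  1 × C: no H
  1 × I: no H
  1 × N: no H
  1 × O: 1 H
  Total hydrogens = 14.
Molecular formula: C13H14Cl2INO4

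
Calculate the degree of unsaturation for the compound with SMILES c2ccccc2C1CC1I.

5

Molecular formula from the SMILES: C9H9I.
DoU = (2C + 2 + N − H − X)/2 = (2·9 + 2 + 0 − 9 − 1)/2 = 10/2 = 5.
(Structurally: 2 ring(s) + 3 π bond(s) = 5.)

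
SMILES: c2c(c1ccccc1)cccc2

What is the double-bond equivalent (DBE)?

Molecular formula from the SMILES: C12H10.
DoU = (2C + 2 + N − H − X)/2 = (2·12 + 2 + 0 − 10 − 0)/2 = 16/2 = 8.
(Structurally: 2 ring(s) + 6 π bond(s) = 8.)

8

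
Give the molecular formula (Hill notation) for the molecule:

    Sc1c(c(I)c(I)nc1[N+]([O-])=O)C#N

C6HI2N3O2S

Heavy atoms from the SMILES: 6 C, 2 I, 3 N, 2 O, 1 S.
Implicit hydrogens by atom environment:
  5 × C (aromatic): no H
  2 × I: no H
  1 × C: no H
  1 × N (aromatic): no H
  1 × N: no H
  1 × N (charge +1): no H
  1 × O: no H
  1 × O (charge -1): no H
  1 × S: 1 H
  Total hydrogens = 1.
Molecular formula: C6HI2N3O2S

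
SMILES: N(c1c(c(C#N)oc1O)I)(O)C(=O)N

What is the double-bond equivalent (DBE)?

Molecular formula from the SMILES: C6H4IN3O4.
DoU = (2C + 2 + N − H − X)/2 = (2·6 + 2 + 3 − 4 − 1)/2 = 12/2 = 6.
(Structurally: 1 ring(s) + 5 π bond(s) = 6.)

6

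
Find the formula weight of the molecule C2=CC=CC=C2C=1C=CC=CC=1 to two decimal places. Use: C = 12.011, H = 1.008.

154.21

Molecular formula: C12H10.
M = 12×12.011 + 10×1.008 = 154.21 g/mol.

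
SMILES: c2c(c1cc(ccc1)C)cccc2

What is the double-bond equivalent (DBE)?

Molecular formula from the SMILES: C13H12.
DoU = (2C + 2 + N − H − X)/2 = (2·13 + 2 + 0 − 12 − 0)/2 = 16/2 = 8.
(Structurally: 2 ring(s) + 6 π bond(s) = 8.)

8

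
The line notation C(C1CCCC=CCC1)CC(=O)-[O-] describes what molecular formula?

Heavy atoms from the SMILES: 11 C, 2 O.
Implicit hydrogens by atom environment:
  7 × C: 2 H each → 14
  3 × C: 1 H each → 3
  1 × C: no H
  1 × O: no H
  1 × O (charge -1): no H
  Total hydrogens = 17.
Net charge -1.
Molecular formula: C11H17O2-

C11H17O2-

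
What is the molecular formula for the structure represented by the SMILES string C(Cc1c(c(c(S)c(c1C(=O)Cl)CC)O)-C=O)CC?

C14H17ClO3S

Heavy atoms from the SMILES: 14 C, 1 Cl, 3 O, 1 S.
Implicit hydrogens by atom environment:
  6 × C (aromatic): no H
  4 × C: 2 H each → 8
  2 × C: 3 H each → 6
  2 × O: no H
  1 × C: 1 H
  1 × C: no H
  1 × Cl: no H
  1 × O: 1 H
  1 × S: 1 H
  Total hydrogens = 17.
Molecular formula: C14H17ClO3S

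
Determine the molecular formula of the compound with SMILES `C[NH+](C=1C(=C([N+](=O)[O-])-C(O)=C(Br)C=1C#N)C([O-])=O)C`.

Heavy atoms from the SMILES: 1 Br, 10 C, 3 N, 5 O.
Implicit hydrogens by atom environment:
  6 × C (aromatic): no H
  2 × C: 3 H each → 6
  2 × C: no H
  2 × O: no H
  2 × O (charge -1): no H
  1 × Br: no H
  1 × N (charge +1): 1 H
  1 × N: no H
  1 × N (charge +1): no H
  1 × O: 1 H
  Total hydrogens = 8.
Molecular formula: C10H8BrN3O5

C10H8BrN3O5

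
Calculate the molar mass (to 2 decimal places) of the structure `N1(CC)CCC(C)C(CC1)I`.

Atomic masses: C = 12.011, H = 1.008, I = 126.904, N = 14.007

Molecular formula: C9H18IN.
M = 9×12.011 + 18×1.008 + 1×126.904 + 1×14.007 = 267.15 g/mol.

267.15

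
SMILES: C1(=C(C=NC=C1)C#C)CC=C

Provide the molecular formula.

C10H9N

Heavy atoms from the SMILES: 10 C, 1 N.
Implicit hydrogens by atom environment:
  3 × C (aromatic): 1 H each → 3
  2 × C: 2 H each → 4
  2 × C: 1 H each → 2
  2 × C (aromatic): no H
  1 × C: no H
  1 × N (aromatic): no H
  Total hydrogens = 9.
Molecular formula: C10H9N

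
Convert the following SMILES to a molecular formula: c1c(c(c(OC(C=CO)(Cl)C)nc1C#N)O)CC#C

Heavy atoms from the SMILES: 13 C, 1 Cl, 2 N, 3 O.
Implicit hydrogens by atom environment:
  4 × C (aromatic): no H
  3 × C: 1 H each → 3
  3 × C: no H
  2 × O: 1 H each → 2
  1 × C: 3 H
  1 × C: 2 H
  1 × C (aromatic): 1 H
  1 × Cl: no H
  1 × N (aromatic): no H
  1 × N: no H
  1 × O: no H
  Total hydrogens = 11.
Molecular formula: C13H11ClN2O3

C13H11ClN2O3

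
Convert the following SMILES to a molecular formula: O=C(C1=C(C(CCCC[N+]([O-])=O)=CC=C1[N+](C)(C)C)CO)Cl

Heavy atoms from the SMILES: 15 C, 1 Cl, 2 N, 4 O.
Implicit hydrogens by atom environment:
  5 × C: 2 H each → 10
  4 × C (aromatic): no H
  3 × C: 3 H each → 9
  2 × C (aromatic): 1 H each → 2
  2 × N (charge +1): no H
  2 × O: no H
  1 × C: no H
  1 × Cl: no H
  1 × O: 1 H
  1 × O (charge -1): no H
  Total hydrogens = 22.
Net charge +1.
Molecular formula: C15H22ClN2O4+

C15H22ClN2O4+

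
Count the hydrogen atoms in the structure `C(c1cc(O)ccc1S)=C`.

8

Hydrogens are implicit in SMILES; fill each atom to its normal valence:
  3 × C (aromatic): 1 H each → 3
  3 × C (aromatic): no H
  1 × C: 2 H
  1 × C: 1 H
  1 × O: 1 H
  1 × S: 1 H
  Total hydrogens = 8.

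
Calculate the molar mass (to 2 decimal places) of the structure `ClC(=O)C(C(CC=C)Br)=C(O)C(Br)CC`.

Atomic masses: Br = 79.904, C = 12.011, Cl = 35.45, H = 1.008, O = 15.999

Molecular formula: C10H13Br2ClO2.
M = 2×79.904 + 10×12.011 + 1×35.45 + 13×1.008 + 2×15.999 = 360.47 g/mol.

360.47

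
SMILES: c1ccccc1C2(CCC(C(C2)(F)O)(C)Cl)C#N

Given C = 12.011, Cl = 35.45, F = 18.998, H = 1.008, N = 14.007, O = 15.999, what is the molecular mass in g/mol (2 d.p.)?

267.73

Molecular formula: C14H15ClFNO.
M = 14×12.011 + 1×35.45 + 1×18.998 + 15×1.008 + 1×14.007 + 1×15.999 = 267.73 g/mol.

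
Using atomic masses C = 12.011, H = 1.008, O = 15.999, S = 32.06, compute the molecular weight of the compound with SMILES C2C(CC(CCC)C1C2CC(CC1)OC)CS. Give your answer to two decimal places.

256.45

Molecular formula: C15H28OS.
M = 15×12.011 + 28×1.008 + 1×15.999 + 1×32.06 = 256.45 g/mol.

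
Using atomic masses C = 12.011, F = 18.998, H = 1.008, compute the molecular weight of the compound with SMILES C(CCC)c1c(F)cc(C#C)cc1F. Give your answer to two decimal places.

Molecular formula: C12H12F2.
M = 12×12.011 + 2×18.998 + 12×1.008 = 194.22 g/mol.

194.22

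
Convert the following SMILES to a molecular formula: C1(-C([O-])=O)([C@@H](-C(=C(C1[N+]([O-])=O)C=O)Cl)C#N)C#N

C9H3ClN3O5-

Heavy atoms from the SMILES: 9 C, 1 Cl, 3 N, 5 O.
Implicit hydrogens by atom environment:
  6 × C: no H
  3 × C: 1 H each → 3
  3 × O: no H
  2 × N: no H
  2 × O (charge -1): no H
  1 × Cl: no H
  1 × N (charge +1): no H
  Total hydrogens = 3.
Net charge -1.
Molecular formula: C9H3ClN3O5-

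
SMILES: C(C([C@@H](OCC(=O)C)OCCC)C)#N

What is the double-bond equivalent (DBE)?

3

Molecular formula from the SMILES: C10H17NO3.
DoU = (2C + 2 + N − H − X)/2 = (2·10 + 2 + 1 − 17 − 0)/2 = 6/2 = 3.
(Structurally: 0 ring(s) + 3 π bond(s) = 3.)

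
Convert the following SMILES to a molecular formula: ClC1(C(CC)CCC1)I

C7H12ClI

Heavy atoms from the SMILES: 7 C, 1 Cl, 1 I.
Implicit hydrogens by atom environment:
  4 × C: 2 H each → 8
  1 × C: 3 H
  1 × C: 1 H
  1 × C: no H
  1 × Cl: no H
  1 × I: no H
  Total hydrogens = 12.
Molecular formula: C7H12ClI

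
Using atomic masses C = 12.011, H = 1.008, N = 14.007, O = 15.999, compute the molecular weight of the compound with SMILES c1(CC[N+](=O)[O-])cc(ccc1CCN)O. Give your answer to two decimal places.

Molecular formula: C10H14N2O3.
M = 10×12.011 + 14×1.008 + 2×14.007 + 3×15.999 = 210.23 g/mol.

210.23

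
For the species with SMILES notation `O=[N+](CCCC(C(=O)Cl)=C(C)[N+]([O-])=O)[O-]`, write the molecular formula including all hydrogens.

Heavy atoms from the SMILES: 7 C, 1 Cl, 2 N, 5 O.
Implicit hydrogens by atom environment:
  3 × C: 2 H each → 6
  3 × C: no H
  3 × O: no H
  2 × N (charge +1): no H
  2 × O (charge -1): no H
  1 × C: 3 H
  1 × Cl: no H
  Total hydrogens = 9.
Molecular formula: C7H9ClN2O5

C7H9ClN2O5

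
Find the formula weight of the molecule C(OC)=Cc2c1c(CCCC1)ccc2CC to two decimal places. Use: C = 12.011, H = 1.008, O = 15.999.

216.32

Molecular formula: C15H20O.
M = 15×12.011 + 20×1.008 + 1×15.999 = 216.32 g/mol.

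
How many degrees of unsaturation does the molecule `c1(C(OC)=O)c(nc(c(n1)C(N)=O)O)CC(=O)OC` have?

Molecular formula from the SMILES: C10H11N3O6.
DoU = (2C + 2 + N − H − X)/2 = (2·10 + 2 + 3 − 11 − 0)/2 = 14/2 = 7.
(Structurally: 1 ring(s) + 6 π bond(s) = 7.)

7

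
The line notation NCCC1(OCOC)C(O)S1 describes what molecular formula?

Heavy atoms from the SMILES: 6 C, 1 N, 3 O, 1 S.
Implicit hydrogens by atom environment:
  3 × C: 2 H each → 6
  2 × O: no H
  1 × C: 3 H
  1 × C: 1 H
  1 × C: no H
  1 × N: 2 H
  1 × O: 1 H
  1 × S: no H
  Total hydrogens = 13.
Molecular formula: C6H13NO3S

C6H13NO3S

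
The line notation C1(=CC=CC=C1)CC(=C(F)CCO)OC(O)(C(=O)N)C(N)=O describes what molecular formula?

Heavy atoms from the SMILES: 14 C, 1 F, 2 N, 5 O.
Implicit hydrogens by atom environment:
  5 × C (aromatic): 1 H each → 5
  5 × C: no H
  3 × C: 2 H each → 6
  3 × O: no H
  2 × N: 2 H each → 4
  2 × O: 1 H each → 2
  1 × C (aromatic): no H
  1 × F: no H
  Total hydrogens = 17.
Molecular formula: C14H17FN2O5

C14H17FN2O5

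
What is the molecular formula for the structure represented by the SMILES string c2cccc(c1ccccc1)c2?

Heavy atoms from the SMILES: 12 C.
Implicit hydrogens by atom environment:
  10 × C (aromatic): 1 H each → 10
  2 × C (aromatic): no H
  Total hydrogens = 10.
Molecular formula: C12H10

C12H10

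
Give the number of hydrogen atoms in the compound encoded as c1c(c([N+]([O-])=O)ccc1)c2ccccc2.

9

Hydrogens are implicit in SMILES; fill each atom to its normal valence:
  9 × C (aromatic): 1 H each → 9
  3 × C (aromatic): no H
  1 × N (charge +1): no H
  1 × O: no H
  1 × O (charge -1): no H
  Total hydrogens = 9.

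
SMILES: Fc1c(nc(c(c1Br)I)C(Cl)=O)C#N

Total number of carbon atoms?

The symbol for carbon appears 7 times in the SMILES. Lowercase c denotes aromatic carbon and counts toward C.

7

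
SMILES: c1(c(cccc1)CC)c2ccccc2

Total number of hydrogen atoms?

Hydrogens are implicit in SMILES; fill each atom to its normal valence:
  9 × C (aromatic): 1 H each → 9
  3 × C (aromatic): no H
  1 × C: 3 H
  1 × C: 2 H
  Total hydrogens = 14.

14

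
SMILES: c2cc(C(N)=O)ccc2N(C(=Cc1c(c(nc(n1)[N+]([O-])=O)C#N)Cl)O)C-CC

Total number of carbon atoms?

The symbol for carbon appears 17 times in the SMILES. Lowercase c denotes aromatic carbon and counts toward C.

17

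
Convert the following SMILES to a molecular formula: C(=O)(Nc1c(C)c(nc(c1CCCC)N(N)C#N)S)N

C12H18N6OS

Heavy atoms from the SMILES: 12 C, 6 N, 1 O, 1 S.
Implicit hydrogens by atom environment:
  5 × C (aromatic): no H
  3 × C: 2 H each → 6
  2 × C: 3 H each → 6
  2 × C: no H
  2 × N: 2 H each → 4
  2 × N: no H
  1 × N: 1 H
  1 × N (aromatic): no H
  1 × O: no H
  1 × S: 1 H
  Total hydrogens = 18.
Molecular formula: C12H18N6OS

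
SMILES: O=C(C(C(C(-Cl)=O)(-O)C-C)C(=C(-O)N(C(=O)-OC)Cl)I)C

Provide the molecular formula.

C11H14Cl2INO6

Heavy atoms from the SMILES: 11 C, 2 Cl, 1 I, 1 N, 6 O.
Implicit hydrogens by atom environment:
  6 × C: no H
  4 × O: no H
  3 × C: 3 H each → 9
  2 × Cl: no H
  2 × O: 1 H each → 2
  1 × C: 2 H
  1 × C: 1 H
  1 × I: no H
  1 × N: no H
  Total hydrogens = 14.
Molecular formula: C11H14Cl2INO6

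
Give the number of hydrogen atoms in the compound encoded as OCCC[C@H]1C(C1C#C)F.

Hydrogens are implicit in SMILES; fill each atom to its normal valence:
  4 × C: 1 H each → 4
  3 × C: 2 H each → 6
  1 × C: no H
  1 × F: no H
  1 × O: 1 H
  Total hydrogens = 11.

11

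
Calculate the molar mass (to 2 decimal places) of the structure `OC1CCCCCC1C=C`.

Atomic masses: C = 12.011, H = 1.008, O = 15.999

140.23

Molecular formula: C9H16O.
M = 9×12.011 + 16×1.008 + 1×15.999 = 140.23 g/mol.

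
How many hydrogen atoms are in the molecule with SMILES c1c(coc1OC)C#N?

5

Hydrogens are implicit in SMILES; fill each atom to its normal valence:
  2 × C (aromatic): 1 H each → 2
  2 × C (aromatic): no H
  1 × C: 3 H
  1 × C: no H
  1 × N: no H
  1 × O (aromatic): no H
  1 × O: no H
  Total hydrogens = 5.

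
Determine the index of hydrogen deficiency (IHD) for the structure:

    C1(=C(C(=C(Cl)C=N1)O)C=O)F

5

Molecular formula from the SMILES: C6H3ClFNO2.
DoU = (2C + 2 + N − H − X)/2 = (2·6 + 2 + 1 − 3 − 2)/2 = 10/2 = 5.
(Structurally: 1 ring(s) + 4 π bond(s) = 5.)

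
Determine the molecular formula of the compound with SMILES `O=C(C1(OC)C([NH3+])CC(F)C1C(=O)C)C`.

Heavy atoms from the SMILES: 10 C, 1 F, 1 N, 3 O.
Implicit hydrogens by atom environment:
  3 × C: 3 H each → 9
  3 × C: 1 H each → 3
  3 × C: no H
  3 × O: no H
  1 × C: 2 H
  1 × F: no H
  1 × N (charge +1): 3 H
  Total hydrogens = 17.
Net charge +1.
Molecular formula: C10H17FNO3+

C10H17FNO3+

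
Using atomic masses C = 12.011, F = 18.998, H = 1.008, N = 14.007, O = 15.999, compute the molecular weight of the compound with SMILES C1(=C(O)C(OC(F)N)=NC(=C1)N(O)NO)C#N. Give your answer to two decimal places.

Molecular formula: C7H8FN5O4.
M = 7×12.011 + 1×18.998 + 8×1.008 + 5×14.007 + 4×15.999 = 245.17 g/mol.

245.17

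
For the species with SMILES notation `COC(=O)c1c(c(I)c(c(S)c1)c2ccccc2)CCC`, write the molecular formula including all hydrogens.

Heavy atoms from the SMILES: 17 C, 1 I, 2 O, 1 S.
Implicit hydrogens by atom environment:
  6 × C (aromatic): 1 H each → 6
  6 × C (aromatic): no H
  2 × C: 3 H each → 6
  2 × C: 2 H each → 4
  2 × O: no H
  1 × C: no H
  1 × I: no H
  1 × S: 1 H
  Total hydrogens = 17.
Molecular formula: C17H17IO2S

C17H17IO2S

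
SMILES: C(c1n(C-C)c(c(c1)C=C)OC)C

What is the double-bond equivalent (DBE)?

4

Molecular formula from the SMILES: C11H17NO.
DoU = (2C + 2 + N − H − X)/2 = (2·11 + 2 + 1 − 17 − 0)/2 = 8/2 = 4.
(Structurally: 1 ring(s) + 3 π bond(s) = 4.)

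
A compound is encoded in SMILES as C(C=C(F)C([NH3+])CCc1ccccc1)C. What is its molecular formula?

Heavy atoms from the SMILES: 13 C, 1 F, 1 N.
Implicit hydrogens by atom environment:
  5 × C (aromatic): 1 H each → 5
  3 × C: 2 H each → 6
  2 × C: 1 H each → 2
  1 × C: 3 H
  1 × C: no H
  1 × C (aromatic): no H
  1 × F: no H
  1 × N (charge +1): 3 H
  Total hydrogens = 19.
Net charge +1.
Molecular formula: C13H19FN+

C13H19FN+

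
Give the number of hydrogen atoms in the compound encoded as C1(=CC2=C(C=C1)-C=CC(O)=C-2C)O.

10

Hydrogens are implicit in SMILES; fill each atom to its normal valence:
  5 × C (aromatic): 1 H each → 5
  5 × C (aromatic): no H
  2 × O: 1 H each → 2
  1 × C: 3 H
  Total hydrogens = 10.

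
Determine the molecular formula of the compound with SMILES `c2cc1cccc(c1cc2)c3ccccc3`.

Heavy atoms from the SMILES: 16 C.
Implicit hydrogens by atom environment:
  12 × C (aromatic): 1 H each → 12
  4 × C (aromatic): no H
  Total hydrogens = 12.
Molecular formula: C16H12

C16H12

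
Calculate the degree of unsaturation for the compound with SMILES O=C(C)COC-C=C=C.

3

Molecular formula from the SMILES: C7H10O2.
DoU = (2C + 2 + N − H − X)/2 = (2·7 + 2 + 0 − 10 − 0)/2 = 6/2 = 3.
(Structurally: 0 ring(s) + 3 π bond(s) = 3.)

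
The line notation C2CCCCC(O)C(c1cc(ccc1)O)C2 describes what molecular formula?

C14H20O2

Heavy atoms from the SMILES: 14 C, 2 O.
Implicit hydrogens by atom environment:
  6 × C: 2 H each → 12
  4 × C (aromatic): 1 H each → 4
  2 × C: 1 H each → 2
  2 × C (aromatic): no H
  2 × O: 1 H each → 2
  Total hydrogens = 20.
Molecular formula: C14H20O2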